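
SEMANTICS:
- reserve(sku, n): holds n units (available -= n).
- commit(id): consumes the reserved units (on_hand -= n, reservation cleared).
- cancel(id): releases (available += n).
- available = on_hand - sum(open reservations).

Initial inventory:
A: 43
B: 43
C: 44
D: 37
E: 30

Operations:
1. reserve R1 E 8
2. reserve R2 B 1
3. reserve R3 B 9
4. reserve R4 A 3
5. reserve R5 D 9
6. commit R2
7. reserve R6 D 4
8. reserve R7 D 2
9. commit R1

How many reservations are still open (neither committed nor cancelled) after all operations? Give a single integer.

Answer: 5

Derivation:
Step 1: reserve R1 E 8 -> on_hand[A=43 B=43 C=44 D=37 E=30] avail[A=43 B=43 C=44 D=37 E=22] open={R1}
Step 2: reserve R2 B 1 -> on_hand[A=43 B=43 C=44 D=37 E=30] avail[A=43 B=42 C=44 D=37 E=22] open={R1,R2}
Step 3: reserve R3 B 9 -> on_hand[A=43 B=43 C=44 D=37 E=30] avail[A=43 B=33 C=44 D=37 E=22] open={R1,R2,R3}
Step 4: reserve R4 A 3 -> on_hand[A=43 B=43 C=44 D=37 E=30] avail[A=40 B=33 C=44 D=37 E=22] open={R1,R2,R3,R4}
Step 5: reserve R5 D 9 -> on_hand[A=43 B=43 C=44 D=37 E=30] avail[A=40 B=33 C=44 D=28 E=22] open={R1,R2,R3,R4,R5}
Step 6: commit R2 -> on_hand[A=43 B=42 C=44 D=37 E=30] avail[A=40 B=33 C=44 D=28 E=22] open={R1,R3,R4,R5}
Step 7: reserve R6 D 4 -> on_hand[A=43 B=42 C=44 D=37 E=30] avail[A=40 B=33 C=44 D=24 E=22] open={R1,R3,R4,R5,R6}
Step 8: reserve R7 D 2 -> on_hand[A=43 B=42 C=44 D=37 E=30] avail[A=40 B=33 C=44 D=22 E=22] open={R1,R3,R4,R5,R6,R7}
Step 9: commit R1 -> on_hand[A=43 B=42 C=44 D=37 E=22] avail[A=40 B=33 C=44 D=22 E=22] open={R3,R4,R5,R6,R7}
Open reservations: ['R3', 'R4', 'R5', 'R6', 'R7'] -> 5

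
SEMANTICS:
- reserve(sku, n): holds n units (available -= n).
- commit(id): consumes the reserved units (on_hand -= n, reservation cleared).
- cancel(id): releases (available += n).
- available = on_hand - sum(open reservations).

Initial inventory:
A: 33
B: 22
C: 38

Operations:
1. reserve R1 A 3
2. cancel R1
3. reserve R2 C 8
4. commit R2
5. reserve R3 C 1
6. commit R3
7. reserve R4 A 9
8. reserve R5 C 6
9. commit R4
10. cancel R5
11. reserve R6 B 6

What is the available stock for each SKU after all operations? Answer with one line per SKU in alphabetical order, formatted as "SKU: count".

Step 1: reserve R1 A 3 -> on_hand[A=33 B=22 C=38] avail[A=30 B=22 C=38] open={R1}
Step 2: cancel R1 -> on_hand[A=33 B=22 C=38] avail[A=33 B=22 C=38] open={}
Step 3: reserve R2 C 8 -> on_hand[A=33 B=22 C=38] avail[A=33 B=22 C=30] open={R2}
Step 4: commit R2 -> on_hand[A=33 B=22 C=30] avail[A=33 B=22 C=30] open={}
Step 5: reserve R3 C 1 -> on_hand[A=33 B=22 C=30] avail[A=33 B=22 C=29] open={R3}
Step 6: commit R3 -> on_hand[A=33 B=22 C=29] avail[A=33 B=22 C=29] open={}
Step 7: reserve R4 A 9 -> on_hand[A=33 B=22 C=29] avail[A=24 B=22 C=29] open={R4}
Step 8: reserve R5 C 6 -> on_hand[A=33 B=22 C=29] avail[A=24 B=22 C=23] open={R4,R5}
Step 9: commit R4 -> on_hand[A=24 B=22 C=29] avail[A=24 B=22 C=23] open={R5}
Step 10: cancel R5 -> on_hand[A=24 B=22 C=29] avail[A=24 B=22 C=29] open={}
Step 11: reserve R6 B 6 -> on_hand[A=24 B=22 C=29] avail[A=24 B=16 C=29] open={R6}

Answer: A: 24
B: 16
C: 29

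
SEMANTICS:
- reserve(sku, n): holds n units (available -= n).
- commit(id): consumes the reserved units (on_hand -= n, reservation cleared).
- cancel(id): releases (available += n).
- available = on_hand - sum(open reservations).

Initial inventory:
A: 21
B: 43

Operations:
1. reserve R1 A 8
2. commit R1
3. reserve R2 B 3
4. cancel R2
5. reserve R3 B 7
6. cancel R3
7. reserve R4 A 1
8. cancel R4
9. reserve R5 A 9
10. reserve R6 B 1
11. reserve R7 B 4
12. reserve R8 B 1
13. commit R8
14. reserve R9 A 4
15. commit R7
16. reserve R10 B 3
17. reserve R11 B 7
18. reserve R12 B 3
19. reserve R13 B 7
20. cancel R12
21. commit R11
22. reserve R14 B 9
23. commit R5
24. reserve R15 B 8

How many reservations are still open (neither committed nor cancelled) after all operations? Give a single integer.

Step 1: reserve R1 A 8 -> on_hand[A=21 B=43] avail[A=13 B=43] open={R1}
Step 2: commit R1 -> on_hand[A=13 B=43] avail[A=13 B=43] open={}
Step 3: reserve R2 B 3 -> on_hand[A=13 B=43] avail[A=13 B=40] open={R2}
Step 4: cancel R2 -> on_hand[A=13 B=43] avail[A=13 B=43] open={}
Step 5: reserve R3 B 7 -> on_hand[A=13 B=43] avail[A=13 B=36] open={R3}
Step 6: cancel R3 -> on_hand[A=13 B=43] avail[A=13 B=43] open={}
Step 7: reserve R4 A 1 -> on_hand[A=13 B=43] avail[A=12 B=43] open={R4}
Step 8: cancel R4 -> on_hand[A=13 B=43] avail[A=13 B=43] open={}
Step 9: reserve R5 A 9 -> on_hand[A=13 B=43] avail[A=4 B=43] open={R5}
Step 10: reserve R6 B 1 -> on_hand[A=13 B=43] avail[A=4 B=42] open={R5,R6}
Step 11: reserve R7 B 4 -> on_hand[A=13 B=43] avail[A=4 B=38] open={R5,R6,R7}
Step 12: reserve R8 B 1 -> on_hand[A=13 B=43] avail[A=4 B=37] open={R5,R6,R7,R8}
Step 13: commit R8 -> on_hand[A=13 B=42] avail[A=4 B=37] open={R5,R6,R7}
Step 14: reserve R9 A 4 -> on_hand[A=13 B=42] avail[A=0 B=37] open={R5,R6,R7,R9}
Step 15: commit R7 -> on_hand[A=13 B=38] avail[A=0 B=37] open={R5,R6,R9}
Step 16: reserve R10 B 3 -> on_hand[A=13 B=38] avail[A=0 B=34] open={R10,R5,R6,R9}
Step 17: reserve R11 B 7 -> on_hand[A=13 B=38] avail[A=0 B=27] open={R10,R11,R5,R6,R9}
Step 18: reserve R12 B 3 -> on_hand[A=13 B=38] avail[A=0 B=24] open={R10,R11,R12,R5,R6,R9}
Step 19: reserve R13 B 7 -> on_hand[A=13 B=38] avail[A=0 B=17] open={R10,R11,R12,R13,R5,R6,R9}
Step 20: cancel R12 -> on_hand[A=13 B=38] avail[A=0 B=20] open={R10,R11,R13,R5,R6,R9}
Step 21: commit R11 -> on_hand[A=13 B=31] avail[A=0 B=20] open={R10,R13,R5,R6,R9}
Step 22: reserve R14 B 9 -> on_hand[A=13 B=31] avail[A=0 B=11] open={R10,R13,R14,R5,R6,R9}
Step 23: commit R5 -> on_hand[A=4 B=31] avail[A=0 B=11] open={R10,R13,R14,R6,R9}
Step 24: reserve R15 B 8 -> on_hand[A=4 B=31] avail[A=0 B=3] open={R10,R13,R14,R15,R6,R9}
Open reservations: ['R10', 'R13', 'R14', 'R15', 'R6', 'R9'] -> 6

Answer: 6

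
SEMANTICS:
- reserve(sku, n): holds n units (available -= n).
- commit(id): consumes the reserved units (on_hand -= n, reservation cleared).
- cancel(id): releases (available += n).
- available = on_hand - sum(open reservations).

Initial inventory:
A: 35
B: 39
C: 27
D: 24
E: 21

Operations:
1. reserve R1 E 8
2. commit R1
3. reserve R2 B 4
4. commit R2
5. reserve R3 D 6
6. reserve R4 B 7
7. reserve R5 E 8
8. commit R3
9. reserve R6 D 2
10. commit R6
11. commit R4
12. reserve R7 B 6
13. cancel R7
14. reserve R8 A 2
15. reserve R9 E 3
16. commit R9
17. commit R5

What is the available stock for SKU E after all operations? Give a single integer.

Step 1: reserve R1 E 8 -> on_hand[A=35 B=39 C=27 D=24 E=21] avail[A=35 B=39 C=27 D=24 E=13] open={R1}
Step 2: commit R1 -> on_hand[A=35 B=39 C=27 D=24 E=13] avail[A=35 B=39 C=27 D=24 E=13] open={}
Step 3: reserve R2 B 4 -> on_hand[A=35 B=39 C=27 D=24 E=13] avail[A=35 B=35 C=27 D=24 E=13] open={R2}
Step 4: commit R2 -> on_hand[A=35 B=35 C=27 D=24 E=13] avail[A=35 B=35 C=27 D=24 E=13] open={}
Step 5: reserve R3 D 6 -> on_hand[A=35 B=35 C=27 D=24 E=13] avail[A=35 B=35 C=27 D=18 E=13] open={R3}
Step 6: reserve R4 B 7 -> on_hand[A=35 B=35 C=27 D=24 E=13] avail[A=35 B=28 C=27 D=18 E=13] open={R3,R4}
Step 7: reserve R5 E 8 -> on_hand[A=35 B=35 C=27 D=24 E=13] avail[A=35 B=28 C=27 D=18 E=5] open={R3,R4,R5}
Step 8: commit R3 -> on_hand[A=35 B=35 C=27 D=18 E=13] avail[A=35 B=28 C=27 D=18 E=5] open={R4,R5}
Step 9: reserve R6 D 2 -> on_hand[A=35 B=35 C=27 D=18 E=13] avail[A=35 B=28 C=27 D=16 E=5] open={R4,R5,R6}
Step 10: commit R6 -> on_hand[A=35 B=35 C=27 D=16 E=13] avail[A=35 B=28 C=27 D=16 E=5] open={R4,R5}
Step 11: commit R4 -> on_hand[A=35 B=28 C=27 D=16 E=13] avail[A=35 B=28 C=27 D=16 E=5] open={R5}
Step 12: reserve R7 B 6 -> on_hand[A=35 B=28 C=27 D=16 E=13] avail[A=35 B=22 C=27 D=16 E=5] open={R5,R7}
Step 13: cancel R7 -> on_hand[A=35 B=28 C=27 D=16 E=13] avail[A=35 B=28 C=27 D=16 E=5] open={R5}
Step 14: reserve R8 A 2 -> on_hand[A=35 B=28 C=27 D=16 E=13] avail[A=33 B=28 C=27 D=16 E=5] open={R5,R8}
Step 15: reserve R9 E 3 -> on_hand[A=35 B=28 C=27 D=16 E=13] avail[A=33 B=28 C=27 D=16 E=2] open={R5,R8,R9}
Step 16: commit R9 -> on_hand[A=35 B=28 C=27 D=16 E=10] avail[A=33 B=28 C=27 D=16 E=2] open={R5,R8}
Step 17: commit R5 -> on_hand[A=35 B=28 C=27 D=16 E=2] avail[A=33 B=28 C=27 D=16 E=2] open={R8}
Final available[E] = 2

Answer: 2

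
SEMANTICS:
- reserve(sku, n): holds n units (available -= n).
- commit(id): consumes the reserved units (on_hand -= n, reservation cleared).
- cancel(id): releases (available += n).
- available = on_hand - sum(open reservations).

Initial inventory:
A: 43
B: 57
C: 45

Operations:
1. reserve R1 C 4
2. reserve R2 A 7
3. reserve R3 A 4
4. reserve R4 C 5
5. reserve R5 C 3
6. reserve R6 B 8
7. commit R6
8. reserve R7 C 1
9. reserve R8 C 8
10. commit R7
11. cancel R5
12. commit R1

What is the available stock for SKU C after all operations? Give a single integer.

Step 1: reserve R1 C 4 -> on_hand[A=43 B=57 C=45] avail[A=43 B=57 C=41] open={R1}
Step 2: reserve R2 A 7 -> on_hand[A=43 B=57 C=45] avail[A=36 B=57 C=41] open={R1,R2}
Step 3: reserve R3 A 4 -> on_hand[A=43 B=57 C=45] avail[A=32 B=57 C=41] open={R1,R2,R3}
Step 4: reserve R4 C 5 -> on_hand[A=43 B=57 C=45] avail[A=32 B=57 C=36] open={R1,R2,R3,R4}
Step 5: reserve R5 C 3 -> on_hand[A=43 B=57 C=45] avail[A=32 B=57 C=33] open={R1,R2,R3,R4,R5}
Step 6: reserve R6 B 8 -> on_hand[A=43 B=57 C=45] avail[A=32 B=49 C=33] open={R1,R2,R3,R4,R5,R6}
Step 7: commit R6 -> on_hand[A=43 B=49 C=45] avail[A=32 B=49 C=33] open={R1,R2,R3,R4,R5}
Step 8: reserve R7 C 1 -> on_hand[A=43 B=49 C=45] avail[A=32 B=49 C=32] open={R1,R2,R3,R4,R5,R7}
Step 9: reserve R8 C 8 -> on_hand[A=43 B=49 C=45] avail[A=32 B=49 C=24] open={R1,R2,R3,R4,R5,R7,R8}
Step 10: commit R7 -> on_hand[A=43 B=49 C=44] avail[A=32 B=49 C=24] open={R1,R2,R3,R4,R5,R8}
Step 11: cancel R5 -> on_hand[A=43 B=49 C=44] avail[A=32 B=49 C=27] open={R1,R2,R3,R4,R8}
Step 12: commit R1 -> on_hand[A=43 B=49 C=40] avail[A=32 B=49 C=27] open={R2,R3,R4,R8}
Final available[C] = 27

Answer: 27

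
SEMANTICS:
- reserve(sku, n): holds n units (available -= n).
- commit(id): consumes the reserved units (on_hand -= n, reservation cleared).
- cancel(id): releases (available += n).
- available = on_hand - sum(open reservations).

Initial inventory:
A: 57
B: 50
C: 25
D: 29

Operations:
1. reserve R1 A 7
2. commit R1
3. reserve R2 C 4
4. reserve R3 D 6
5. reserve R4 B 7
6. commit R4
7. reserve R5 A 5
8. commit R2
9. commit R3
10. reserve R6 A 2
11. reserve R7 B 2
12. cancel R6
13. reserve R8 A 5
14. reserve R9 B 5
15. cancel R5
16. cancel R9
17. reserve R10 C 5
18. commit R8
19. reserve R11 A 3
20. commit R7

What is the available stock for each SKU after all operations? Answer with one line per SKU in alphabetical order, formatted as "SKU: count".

Step 1: reserve R1 A 7 -> on_hand[A=57 B=50 C=25 D=29] avail[A=50 B=50 C=25 D=29] open={R1}
Step 2: commit R1 -> on_hand[A=50 B=50 C=25 D=29] avail[A=50 B=50 C=25 D=29] open={}
Step 3: reserve R2 C 4 -> on_hand[A=50 B=50 C=25 D=29] avail[A=50 B=50 C=21 D=29] open={R2}
Step 4: reserve R3 D 6 -> on_hand[A=50 B=50 C=25 D=29] avail[A=50 B=50 C=21 D=23] open={R2,R3}
Step 5: reserve R4 B 7 -> on_hand[A=50 B=50 C=25 D=29] avail[A=50 B=43 C=21 D=23] open={R2,R3,R4}
Step 6: commit R4 -> on_hand[A=50 B=43 C=25 D=29] avail[A=50 B=43 C=21 D=23] open={R2,R3}
Step 7: reserve R5 A 5 -> on_hand[A=50 B=43 C=25 D=29] avail[A=45 B=43 C=21 D=23] open={R2,R3,R5}
Step 8: commit R2 -> on_hand[A=50 B=43 C=21 D=29] avail[A=45 B=43 C=21 D=23] open={R3,R5}
Step 9: commit R3 -> on_hand[A=50 B=43 C=21 D=23] avail[A=45 B=43 C=21 D=23] open={R5}
Step 10: reserve R6 A 2 -> on_hand[A=50 B=43 C=21 D=23] avail[A=43 B=43 C=21 D=23] open={R5,R6}
Step 11: reserve R7 B 2 -> on_hand[A=50 B=43 C=21 D=23] avail[A=43 B=41 C=21 D=23] open={R5,R6,R7}
Step 12: cancel R6 -> on_hand[A=50 B=43 C=21 D=23] avail[A=45 B=41 C=21 D=23] open={R5,R7}
Step 13: reserve R8 A 5 -> on_hand[A=50 B=43 C=21 D=23] avail[A=40 B=41 C=21 D=23] open={R5,R7,R8}
Step 14: reserve R9 B 5 -> on_hand[A=50 B=43 C=21 D=23] avail[A=40 B=36 C=21 D=23] open={R5,R7,R8,R9}
Step 15: cancel R5 -> on_hand[A=50 B=43 C=21 D=23] avail[A=45 B=36 C=21 D=23] open={R7,R8,R9}
Step 16: cancel R9 -> on_hand[A=50 B=43 C=21 D=23] avail[A=45 B=41 C=21 D=23] open={R7,R8}
Step 17: reserve R10 C 5 -> on_hand[A=50 B=43 C=21 D=23] avail[A=45 B=41 C=16 D=23] open={R10,R7,R8}
Step 18: commit R8 -> on_hand[A=45 B=43 C=21 D=23] avail[A=45 B=41 C=16 D=23] open={R10,R7}
Step 19: reserve R11 A 3 -> on_hand[A=45 B=43 C=21 D=23] avail[A=42 B=41 C=16 D=23] open={R10,R11,R7}
Step 20: commit R7 -> on_hand[A=45 B=41 C=21 D=23] avail[A=42 B=41 C=16 D=23] open={R10,R11}

Answer: A: 42
B: 41
C: 16
D: 23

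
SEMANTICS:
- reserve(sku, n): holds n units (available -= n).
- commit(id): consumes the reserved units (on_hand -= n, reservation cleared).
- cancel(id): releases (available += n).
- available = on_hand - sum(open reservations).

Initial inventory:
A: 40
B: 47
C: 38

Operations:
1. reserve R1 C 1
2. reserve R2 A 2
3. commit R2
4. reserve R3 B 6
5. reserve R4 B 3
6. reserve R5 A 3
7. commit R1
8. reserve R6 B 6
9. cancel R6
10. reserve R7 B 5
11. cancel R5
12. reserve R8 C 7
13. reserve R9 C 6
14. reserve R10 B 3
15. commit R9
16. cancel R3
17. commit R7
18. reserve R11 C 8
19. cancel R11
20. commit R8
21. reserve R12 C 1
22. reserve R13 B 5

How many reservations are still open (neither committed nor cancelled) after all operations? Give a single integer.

Answer: 4

Derivation:
Step 1: reserve R1 C 1 -> on_hand[A=40 B=47 C=38] avail[A=40 B=47 C=37] open={R1}
Step 2: reserve R2 A 2 -> on_hand[A=40 B=47 C=38] avail[A=38 B=47 C=37] open={R1,R2}
Step 3: commit R2 -> on_hand[A=38 B=47 C=38] avail[A=38 B=47 C=37] open={R1}
Step 4: reserve R3 B 6 -> on_hand[A=38 B=47 C=38] avail[A=38 B=41 C=37] open={R1,R3}
Step 5: reserve R4 B 3 -> on_hand[A=38 B=47 C=38] avail[A=38 B=38 C=37] open={R1,R3,R4}
Step 6: reserve R5 A 3 -> on_hand[A=38 B=47 C=38] avail[A=35 B=38 C=37] open={R1,R3,R4,R5}
Step 7: commit R1 -> on_hand[A=38 B=47 C=37] avail[A=35 B=38 C=37] open={R3,R4,R5}
Step 8: reserve R6 B 6 -> on_hand[A=38 B=47 C=37] avail[A=35 B=32 C=37] open={R3,R4,R5,R6}
Step 9: cancel R6 -> on_hand[A=38 B=47 C=37] avail[A=35 B=38 C=37] open={R3,R4,R5}
Step 10: reserve R7 B 5 -> on_hand[A=38 B=47 C=37] avail[A=35 B=33 C=37] open={R3,R4,R5,R7}
Step 11: cancel R5 -> on_hand[A=38 B=47 C=37] avail[A=38 B=33 C=37] open={R3,R4,R7}
Step 12: reserve R8 C 7 -> on_hand[A=38 B=47 C=37] avail[A=38 B=33 C=30] open={R3,R4,R7,R8}
Step 13: reserve R9 C 6 -> on_hand[A=38 B=47 C=37] avail[A=38 B=33 C=24] open={R3,R4,R7,R8,R9}
Step 14: reserve R10 B 3 -> on_hand[A=38 B=47 C=37] avail[A=38 B=30 C=24] open={R10,R3,R4,R7,R8,R9}
Step 15: commit R9 -> on_hand[A=38 B=47 C=31] avail[A=38 B=30 C=24] open={R10,R3,R4,R7,R8}
Step 16: cancel R3 -> on_hand[A=38 B=47 C=31] avail[A=38 B=36 C=24] open={R10,R4,R7,R8}
Step 17: commit R7 -> on_hand[A=38 B=42 C=31] avail[A=38 B=36 C=24] open={R10,R4,R8}
Step 18: reserve R11 C 8 -> on_hand[A=38 B=42 C=31] avail[A=38 B=36 C=16] open={R10,R11,R4,R8}
Step 19: cancel R11 -> on_hand[A=38 B=42 C=31] avail[A=38 B=36 C=24] open={R10,R4,R8}
Step 20: commit R8 -> on_hand[A=38 B=42 C=24] avail[A=38 B=36 C=24] open={R10,R4}
Step 21: reserve R12 C 1 -> on_hand[A=38 B=42 C=24] avail[A=38 B=36 C=23] open={R10,R12,R4}
Step 22: reserve R13 B 5 -> on_hand[A=38 B=42 C=24] avail[A=38 B=31 C=23] open={R10,R12,R13,R4}
Open reservations: ['R10', 'R12', 'R13', 'R4'] -> 4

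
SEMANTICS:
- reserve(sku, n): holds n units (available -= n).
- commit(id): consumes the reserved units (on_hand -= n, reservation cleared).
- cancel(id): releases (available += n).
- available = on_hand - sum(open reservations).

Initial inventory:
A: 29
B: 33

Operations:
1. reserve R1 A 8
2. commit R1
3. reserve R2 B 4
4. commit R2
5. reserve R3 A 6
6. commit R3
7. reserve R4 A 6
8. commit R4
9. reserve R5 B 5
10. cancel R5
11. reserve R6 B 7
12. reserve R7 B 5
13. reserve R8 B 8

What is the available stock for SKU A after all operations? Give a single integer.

Step 1: reserve R1 A 8 -> on_hand[A=29 B=33] avail[A=21 B=33] open={R1}
Step 2: commit R1 -> on_hand[A=21 B=33] avail[A=21 B=33] open={}
Step 3: reserve R2 B 4 -> on_hand[A=21 B=33] avail[A=21 B=29] open={R2}
Step 4: commit R2 -> on_hand[A=21 B=29] avail[A=21 B=29] open={}
Step 5: reserve R3 A 6 -> on_hand[A=21 B=29] avail[A=15 B=29] open={R3}
Step 6: commit R3 -> on_hand[A=15 B=29] avail[A=15 B=29] open={}
Step 7: reserve R4 A 6 -> on_hand[A=15 B=29] avail[A=9 B=29] open={R4}
Step 8: commit R4 -> on_hand[A=9 B=29] avail[A=9 B=29] open={}
Step 9: reserve R5 B 5 -> on_hand[A=9 B=29] avail[A=9 B=24] open={R5}
Step 10: cancel R5 -> on_hand[A=9 B=29] avail[A=9 B=29] open={}
Step 11: reserve R6 B 7 -> on_hand[A=9 B=29] avail[A=9 B=22] open={R6}
Step 12: reserve R7 B 5 -> on_hand[A=9 B=29] avail[A=9 B=17] open={R6,R7}
Step 13: reserve R8 B 8 -> on_hand[A=9 B=29] avail[A=9 B=9] open={R6,R7,R8}
Final available[A] = 9

Answer: 9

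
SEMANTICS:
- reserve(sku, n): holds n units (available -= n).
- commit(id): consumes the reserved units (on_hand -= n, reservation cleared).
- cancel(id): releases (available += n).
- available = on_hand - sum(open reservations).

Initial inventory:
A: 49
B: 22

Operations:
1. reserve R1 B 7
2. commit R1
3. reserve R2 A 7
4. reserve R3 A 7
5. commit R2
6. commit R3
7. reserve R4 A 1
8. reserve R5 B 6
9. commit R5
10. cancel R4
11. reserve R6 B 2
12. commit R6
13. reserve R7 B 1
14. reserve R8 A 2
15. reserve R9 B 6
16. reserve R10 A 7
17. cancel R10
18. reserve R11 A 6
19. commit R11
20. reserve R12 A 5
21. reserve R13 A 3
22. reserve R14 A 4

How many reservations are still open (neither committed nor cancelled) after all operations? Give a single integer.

Step 1: reserve R1 B 7 -> on_hand[A=49 B=22] avail[A=49 B=15] open={R1}
Step 2: commit R1 -> on_hand[A=49 B=15] avail[A=49 B=15] open={}
Step 3: reserve R2 A 7 -> on_hand[A=49 B=15] avail[A=42 B=15] open={R2}
Step 4: reserve R3 A 7 -> on_hand[A=49 B=15] avail[A=35 B=15] open={R2,R3}
Step 5: commit R2 -> on_hand[A=42 B=15] avail[A=35 B=15] open={R3}
Step 6: commit R3 -> on_hand[A=35 B=15] avail[A=35 B=15] open={}
Step 7: reserve R4 A 1 -> on_hand[A=35 B=15] avail[A=34 B=15] open={R4}
Step 8: reserve R5 B 6 -> on_hand[A=35 B=15] avail[A=34 B=9] open={R4,R5}
Step 9: commit R5 -> on_hand[A=35 B=9] avail[A=34 B=9] open={R4}
Step 10: cancel R4 -> on_hand[A=35 B=9] avail[A=35 B=9] open={}
Step 11: reserve R6 B 2 -> on_hand[A=35 B=9] avail[A=35 B=7] open={R6}
Step 12: commit R6 -> on_hand[A=35 B=7] avail[A=35 B=7] open={}
Step 13: reserve R7 B 1 -> on_hand[A=35 B=7] avail[A=35 B=6] open={R7}
Step 14: reserve R8 A 2 -> on_hand[A=35 B=7] avail[A=33 B=6] open={R7,R8}
Step 15: reserve R9 B 6 -> on_hand[A=35 B=7] avail[A=33 B=0] open={R7,R8,R9}
Step 16: reserve R10 A 7 -> on_hand[A=35 B=7] avail[A=26 B=0] open={R10,R7,R8,R9}
Step 17: cancel R10 -> on_hand[A=35 B=7] avail[A=33 B=0] open={R7,R8,R9}
Step 18: reserve R11 A 6 -> on_hand[A=35 B=7] avail[A=27 B=0] open={R11,R7,R8,R9}
Step 19: commit R11 -> on_hand[A=29 B=7] avail[A=27 B=0] open={R7,R8,R9}
Step 20: reserve R12 A 5 -> on_hand[A=29 B=7] avail[A=22 B=0] open={R12,R7,R8,R9}
Step 21: reserve R13 A 3 -> on_hand[A=29 B=7] avail[A=19 B=0] open={R12,R13,R7,R8,R9}
Step 22: reserve R14 A 4 -> on_hand[A=29 B=7] avail[A=15 B=0] open={R12,R13,R14,R7,R8,R9}
Open reservations: ['R12', 'R13', 'R14', 'R7', 'R8', 'R9'] -> 6

Answer: 6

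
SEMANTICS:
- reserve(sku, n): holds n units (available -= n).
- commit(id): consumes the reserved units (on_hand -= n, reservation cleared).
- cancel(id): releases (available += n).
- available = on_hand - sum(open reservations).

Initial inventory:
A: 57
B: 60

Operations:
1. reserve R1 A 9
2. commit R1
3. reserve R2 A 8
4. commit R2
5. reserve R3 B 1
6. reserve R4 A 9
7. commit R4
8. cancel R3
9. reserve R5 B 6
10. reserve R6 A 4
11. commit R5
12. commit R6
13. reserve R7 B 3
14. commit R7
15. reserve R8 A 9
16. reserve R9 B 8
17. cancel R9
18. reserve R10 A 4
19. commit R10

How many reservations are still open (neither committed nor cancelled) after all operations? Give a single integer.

Answer: 1

Derivation:
Step 1: reserve R1 A 9 -> on_hand[A=57 B=60] avail[A=48 B=60] open={R1}
Step 2: commit R1 -> on_hand[A=48 B=60] avail[A=48 B=60] open={}
Step 3: reserve R2 A 8 -> on_hand[A=48 B=60] avail[A=40 B=60] open={R2}
Step 4: commit R2 -> on_hand[A=40 B=60] avail[A=40 B=60] open={}
Step 5: reserve R3 B 1 -> on_hand[A=40 B=60] avail[A=40 B=59] open={R3}
Step 6: reserve R4 A 9 -> on_hand[A=40 B=60] avail[A=31 B=59] open={R3,R4}
Step 7: commit R4 -> on_hand[A=31 B=60] avail[A=31 B=59] open={R3}
Step 8: cancel R3 -> on_hand[A=31 B=60] avail[A=31 B=60] open={}
Step 9: reserve R5 B 6 -> on_hand[A=31 B=60] avail[A=31 B=54] open={R5}
Step 10: reserve R6 A 4 -> on_hand[A=31 B=60] avail[A=27 B=54] open={R5,R6}
Step 11: commit R5 -> on_hand[A=31 B=54] avail[A=27 B=54] open={R6}
Step 12: commit R6 -> on_hand[A=27 B=54] avail[A=27 B=54] open={}
Step 13: reserve R7 B 3 -> on_hand[A=27 B=54] avail[A=27 B=51] open={R7}
Step 14: commit R7 -> on_hand[A=27 B=51] avail[A=27 B=51] open={}
Step 15: reserve R8 A 9 -> on_hand[A=27 B=51] avail[A=18 B=51] open={R8}
Step 16: reserve R9 B 8 -> on_hand[A=27 B=51] avail[A=18 B=43] open={R8,R9}
Step 17: cancel R9 -> on_hand[A=27 B=51] avail[A=18 B=51] open={R8}
Step 18: reserve R10 A 4 -> on_hand[A=27 B=51] avail[A=14 B=51] open={R10,R8}
Step 19: commit R10 -> on_hand[A=23 B=51] avail[A=14 B=51] open={R8}
Open reservations: ['R8'] -> 1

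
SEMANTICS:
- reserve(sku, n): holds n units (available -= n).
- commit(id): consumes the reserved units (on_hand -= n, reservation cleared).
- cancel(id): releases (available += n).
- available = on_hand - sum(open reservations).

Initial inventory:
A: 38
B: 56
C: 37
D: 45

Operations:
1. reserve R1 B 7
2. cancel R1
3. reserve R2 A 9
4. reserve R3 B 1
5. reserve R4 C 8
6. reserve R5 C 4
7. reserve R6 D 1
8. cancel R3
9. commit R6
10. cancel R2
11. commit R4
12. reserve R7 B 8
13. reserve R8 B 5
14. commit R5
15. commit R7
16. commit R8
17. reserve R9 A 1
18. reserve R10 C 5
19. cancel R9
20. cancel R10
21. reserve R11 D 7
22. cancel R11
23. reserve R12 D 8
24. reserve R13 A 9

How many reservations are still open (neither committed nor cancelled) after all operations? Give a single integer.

Answer: 2

Derivation:
Step 1: reserve R1 B 7 -> on_hand[A=38 B=56 C=37 D=45] avail[A=38 B=49 C=37 D=45] open={R1}
Step 2: cancel R1 -> on_hand[A=38 B=56 C=37 D=45] avail[A=38 B=56 C=37 D=45] open={}
Step 3: reserve R2 A 9 -> on_hand[A=38 B=56 C=37 D=45] avail[A=29 B=56 C=37 D=45] open={R2}
Step 4: reserve R3 B 1 -> on_hand[A=38 B=56 C=37 D=45] avail[A=29 B=55 C=37 D=45] open={R2,R3}
Step 5: reserve R4 C 8 -> on_hand[A=38 B=56 C=37 D=45] avail[A=29 B=55 C=29 D=45] open={R2,R3,R4}
Step 6: reserve R5 C 4 -> on_hand[A=38 B=56 C=37 D=45] avail[A=29 B=55 C=25 D=45] open={R2,R3,R4,R5}
Step 7: reserve R6 D 1 -> on_hand[A=38 B=56 C=37 D=45] avail[A=29 B=55 C=25 D=44] open={R2,R3,R4,R5,R6}
Step 8: cancel R3 -> on_hand[A=38 B=56 C=37 D=45] avail[A=29 B=56 C=25 D=44] open={R2,R4,R5,R6}
Step 9: commit R6 -> on_hand[A=38 B=56 C=37 D=44] avail[A=29 B=56 C=25 D=44] open={R2,R4,R5}
Step 10: cancel R2 -> on_hand[A=38 B=56 C=37 D=44] avail[A=38 B=56 C=25 D=44] open={R4,R5}
Step 11: commit R4 -> on_hand[A=38 B=56 C=29 D=44] avail[A=38 B=56 C=25 D=44] open={R5}
Step 12: reserve R7 B 8 -> on_hand[A=38 B=56 C=29 D=44] avail[A=38 B=48 C=25 D=44] open={R5,R7}
Step 13: reserve R8 B 5 -> on_hand[A=38 B=56 C=29 D=44] avail[A=38 B=43 C=25 D=44] open={R5,R7,R8}
Step 14: commit R5 -> on_hand[A=38 B=56 C=25 D=44] avail[A=38 B=43 C=25 D=44] open={R7,R8}
Step 15: commit R7 -> on_hand[A=38 B=48 C=25 D=44] avail[A=38 B=43 C=25 D=44] open={R8}
Step 16: commit R8 -> on_hand[A=38 B=43 C=25 D=44] avail[A=38 B=43 C=25 D=44] open={}
Step 17: reserve R9 A 1 -> on_hand[A=38 B=43 C=25 D=44] avail[A=37 B=43 C=25 D=44] open={R9}
Step 18: reserve R10 C 5 -> on_hand[A=38 B=43 C=25 D=44] avail[A=37 B=43 C=20 D=44] open={R10,R9}
Step 19: cancel R9 -> on_hand[A=38 B=43 C=25 D=44] avail[A=38 B=43 C=20 D=44] open={R10}
Step 20: cancel R10 -> on_hand[A=38 B=43 C=25 D=44] avail[A=38 B=43 C=25 D=44] open={}
Step 21: reserve R11 D 7 -> on_hand[A=38 B=43 C=25 D=44] avail[A=38 B=43 C=25 D=37] open={R11}
Step 22: cancel R11 -> on_hand[A=38 B=43 C=25 D=44] avail[A=38 B=43 C=25 D=44] open={}
Step 23: reserve R12 D 8 -> on_hand[A=38 B=43 C=25 D=44] avail[A=38 B=43 C=25 D=36] open={R12}
Step 24: reserve R13 A 9 -> on_hand[A=38 B=43 C=25 D=44] avail[A=29 B=43 C=25 D=36] open={R12,R13}
Open reservations: ['R12', 'R13'] -> 2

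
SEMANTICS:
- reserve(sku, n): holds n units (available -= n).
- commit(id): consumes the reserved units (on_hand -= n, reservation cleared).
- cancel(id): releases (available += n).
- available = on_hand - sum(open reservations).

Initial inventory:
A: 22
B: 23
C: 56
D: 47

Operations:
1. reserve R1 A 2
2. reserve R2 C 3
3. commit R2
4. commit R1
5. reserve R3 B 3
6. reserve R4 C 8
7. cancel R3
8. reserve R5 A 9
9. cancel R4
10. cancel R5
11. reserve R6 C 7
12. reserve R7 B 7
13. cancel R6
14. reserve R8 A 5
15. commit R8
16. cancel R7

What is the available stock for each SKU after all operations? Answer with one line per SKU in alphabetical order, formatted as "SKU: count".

Step 1: reserve R1 A 2 -> on_hand[A=22 B=23 C=56 D=47] avail[A=20 B=23 C=56 D=47] open={R1}
Step 2: reserve R2 C 3 -> on_hand[A=22 B=23 C=56 D=47] avail[A=20 B=23 C=53 D=47] open={R1,R2}
Step 3: commit R2 -> on_hand[A=22 B=23 C=53 D=47] avail[A=20 B=23 C=53 D=47] open={R1}
Step 4: commit R1 -> on_hand[A=20 B=23 C=53 D=47] avail[A=20 B=23 C=53 D=47] open={}
Step 5: reserve R3 B 3 -> on_hand[A=20 B=23 C=53 D=47] avail[A=20 B=20 C=53 D=47] open={R3}
Step 6: reserve R4 C 8 -> on_hand[A=20 B=23 C=53 D=47] avail[A=20 B=20 C=45 D=47] open={R3,R4}
Step 7: cancel R3 -> on_hand[A=20 B=23 C=53 D=47] avail[A=20 B=23 C=45 D=47] open={R4}
Step 8: reserve R5 A 9 -> on_hand[A=20 B=23 C=53 D=47] avail[A=11 B=23 C=45 D=47] open={R4,R5}
Step 9: cancel R4 -> on_hand[A=20 B=23 C=53 D=47] avail[A=11 B=23 C=53 D=47] open={R5}
Step 10: cancel R5 -> on_hand[A=20 B=23 C=53 D=47] avail[A=20 B=23 C=53 D=47] open={}
Step 11: reserve R6 C 7 -> on_hand[A=20 B=23 C=53 D=47] avail[A=20 B=23 C=46 D=47] open={R6}
Step 12: reserve R7 B 7 -> on_hand[A=20 B=23 C=53 D=47] avail[A=20 B=16 C=46 D=47] open={R6,R7}
Step 13: cancel R6 -> on_hand[A=20 B=23 C=53 D=47] avail[A=20 B=16 C=53 D=47] open={R7}
Step 14: reserve R8 A 5 -> on_hand[A=20 B=23 C=53 D=47] avail[A=15 B=16 C=53 D=47] open={R7,R8}
Step 15: commit R8 -> on_hand[A=15 B=23 C=53 D=47] avail[A=15 B=16 C=53 D=47] open={R7}
Step 16: cancel R7 -> on_hand[A=15 B=23 C=53 D=47] avail[A=15 B=23 C=53 D=47] open={}

Answer: A: 15
B: 23
C: 53
D: 47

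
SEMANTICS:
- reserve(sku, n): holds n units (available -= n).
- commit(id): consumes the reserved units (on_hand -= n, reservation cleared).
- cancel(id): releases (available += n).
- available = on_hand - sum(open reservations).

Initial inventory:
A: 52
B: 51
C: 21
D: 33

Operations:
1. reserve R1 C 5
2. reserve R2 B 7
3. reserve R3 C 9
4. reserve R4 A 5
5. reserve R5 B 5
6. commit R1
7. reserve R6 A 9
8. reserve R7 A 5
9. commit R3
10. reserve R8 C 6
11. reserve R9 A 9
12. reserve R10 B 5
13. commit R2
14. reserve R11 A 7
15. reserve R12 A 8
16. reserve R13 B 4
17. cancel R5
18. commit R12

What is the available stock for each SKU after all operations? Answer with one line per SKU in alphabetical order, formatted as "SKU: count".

Step 1: reserve R1 C 5 -> on_hand[A=52 B=51 C=21 D=33] avail[A=52 B=51 C=16 D=33] open={R1}
Step 2: reserve R2 B 7 -> on_hand[A=52 B=51 C=21 D=33] avail[A=52 B=44 C=16 D=33] open={R1,R2}
Step 3: reserve R3 C 9 -> on_hand[A=52 B=51 C=21 D=33] avail[A=52 B=44 C=7 D=33] open={R1,R2,R3}
Step 4: reserve R4 A 5 -> on_hand[A=52 B=51 C=21 D=33] avail[A=47 B=44 C=7 D=33] open={R1,R2,R3,R4}
Step 5: reserve R5 B 5 -> on_hand[A=52 B=51 C=21 D=33] avail[A=47 B=39 C=7 D=33] open={R1,R2,R3,R4,R5}
Step 6: commit R1 -> on_hand[A=52 B=51 C=16 D=33] avail[A=47 B=39 C=7 D=33] open={R2,R3,R4,R5}
Step 7: reserve R6 A 9 -> on_hand[A=52 B=51 C=16 D=33] avail[A=38 B=39 C=7 D=33] open={R2,R3,R4,R5,R6}
Step 8: reserve R7 A 5 -> on_hand[A=52 B=51 C=16 D=33] avail[A=33 B=39 C=7 D=33] open={R2,R3,R4,R5,R6,R7}
Step 9: commit R3 -> on_hand[A=52 B=51 C=7 D=33] avail[A=33 B=39 C=7 D=33] open={R2,R4,R5,R6,R7}
Step 10: reserve R8 C 6 -> on_hand[A=52 B=51 C=7 D=33] avail[A=33 B=39 C=1 D=33] open={R2,R4,R5,R6,R7,R8}
Step 11: reserve R9 A 9 -> on_hand[A=52 B=51 C=7 D=33] avail[A=24 B=39 C=1 D=33] open={R2,R4,R5,R6,R7,R8,R9}
Step 12: reserve R10 B 5 -> on_hand[A=52 B=51 C=7 D=33] avail[A=24 B=34 C=1 D=33] open={R10,R2,R4,R5,R6,R7,R8,R9}
Step 13: commit R2 -> on_hand[A=52 B=44 C=7 D=33] avail[A=24 B=34 C=1 D=33] open={R10,R4,R5,R6,R7,R8,R9}
Step 14: reserve R11 A 7 -> on_hand[A=52 B=44 C=7 D=33] avail[A=17 B=34 C=1 D=33] open={R10,R11,R4,R5,R6,R7,R8,R9}
Step 15: reserve R12 A 8 -> on_hand[A=52 B=44 C=7 D=33] avail[A=9 B=34 C=1 D=33] open={R10,R11,R12,R4,R5,R6,R7,R8,R9}
Step 16: reserve R13 B 4 -> on_hand[A=52 B=44 C=7 D=33] avail[A=9 B=30 C=1 D=33] open={R10,R11,R12,R13,R4,R5,R6,R7,R8,R9}
Step 17: cancel R5 -> on_hand[A=52 B=44 C=7 D=33] avail[A=9 B=35 C=1 D=33] open={R10,R11,R12,R13,R4,R6,R7,R8,R9}
Step 18: commit R12 -> on_hand[A=44 B=44 C=7 D=33] avail[A=9 B=35 C=1 D=33] open={R10,R11,R13,R4,R6,R7,R8,R9}

Answer: A: 9
B: 35
C: 1
D: 33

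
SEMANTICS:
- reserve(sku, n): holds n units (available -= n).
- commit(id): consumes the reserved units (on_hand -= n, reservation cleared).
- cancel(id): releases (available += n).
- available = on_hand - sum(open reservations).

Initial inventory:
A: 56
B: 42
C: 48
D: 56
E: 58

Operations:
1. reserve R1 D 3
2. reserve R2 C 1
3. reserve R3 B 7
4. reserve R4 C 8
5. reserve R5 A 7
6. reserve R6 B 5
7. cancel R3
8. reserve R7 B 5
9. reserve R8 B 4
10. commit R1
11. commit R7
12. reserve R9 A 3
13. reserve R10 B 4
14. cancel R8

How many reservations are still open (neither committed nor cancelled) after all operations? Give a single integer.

Step 1: reserve R1 D 3 -> on_hand[A=56 B=42 C=48 D=56 E=58] avail[A=56 B=42 C=48 D=53 E=58] open={R1}
Step 2: reserve R2 C 1 -> on_hand[A=56 B=42 C=48 D=56 E=58] avail[A=56 B=42 C=47 D=53 E=58] open={R1,R2}
Step 3: reserve R3 B 7 -> on_hand[A=56 B=42 C=48 D=56 E=58] avail[A=56 B=35 C=47 D=53 E=58] open={R1,R2,R3}
Step 4: reserve R4 C 8 -> on_hand[A=56 B=42 C=48 D=56 E=58] avail[A=56 B=35 C=39 D=53 E=58] open={R1,R2,R3,R4}
Step 5: reserve R5 A 7 -> on_hand[A=56 B=42 C=48 D=56 E=58] avail[A=49 B=35 C=39 D=53 E=58] open={R1,R2,R3,R4,R5}
Step 6: reserve R6 B 5 -> on_hand[A=56 B=42 C=48 D=56 E=58] avail[A=49 B=30 C=39 D=53 E=58] open={R1,R2,R3,R4,R5,R6}
Step 7: cancel R3 -> on_hand[A=56 B=42 C=48 D=56 E=58] avail[A=49 B=37 C=39 D=53 E=58] open={R1,R2,R4,R5,R6}
Step 8: reserve R7 B 5 -> on_hand[A=56 B=42 C=48 D=56 E=58] avail[A=49 B=32 C=39 D=53 E=58] open={R1,R2,R4,R5,R6,R7}
Step 9: reserve R8 B 4 -> on_hand[A=56 B=42 C=48 D=56 E=58] avail[A=49 B=28 C=39 D=53 E=58] open={R1,R2,R4,R5,R6,R7,R8}
Step 10: commit R1 -> on_hand[A=56 B=42 C=48 D=53 E=58] avail[A=49 B=28 C=39 D=53 E=58] open={R2,R4,R5,R6,R7,R8}
Step 11: commit R7 -> on_hand[A=56 B=37 C=48 D=53 E=58] avail[A=49 B=28 C=39 D=53 E=58] open={R2,R4,R5,R6,R8}
Step 12: reserve R9 A 3 -> on_hand[A=56 B=37 C=48 D=53 E=58] avail[A=46 B=28 C=39 D=53 E=58] open={R2,R4,R5,R6,R8,R9}
Step 13: reserve R10 B 4 -> on_hand[A=56 B=37 C=48 D=53 E=58] avail[A=46 B=24 C=39 D=53 E=58] open={R10,R2,R4,R5,R6,R8,R9}
Step 14: cancel R8 -> on_hand[A=56 B=37 C=48 D=53 E=58] avail[A=46 B=28 C=39 D=53 E=58] open={R10,R2,R4,R5,R6,R9}
Open reservations: ['R10', 'R2', 'R4', 'R5', 'R6', 'R9'] -> 6

Answer: 6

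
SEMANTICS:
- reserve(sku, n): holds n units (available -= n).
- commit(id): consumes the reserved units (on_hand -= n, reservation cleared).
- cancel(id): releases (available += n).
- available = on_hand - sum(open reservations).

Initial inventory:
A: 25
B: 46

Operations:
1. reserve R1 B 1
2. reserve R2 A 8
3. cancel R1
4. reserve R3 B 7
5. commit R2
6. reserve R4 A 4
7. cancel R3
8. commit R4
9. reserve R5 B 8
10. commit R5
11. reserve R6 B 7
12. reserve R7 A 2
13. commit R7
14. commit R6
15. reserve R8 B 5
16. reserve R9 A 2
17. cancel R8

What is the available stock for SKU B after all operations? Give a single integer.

Step 1: reserve R1 B 1 -> on_hand[A=25 B=46] avail[A=25 B=45] open={R1}
Step 2: reserve R2 A 8 -> on_hand[A=25 B=46] avail[A=17 B=45] open={R1,R2}
Step 3: cancel R1 -> on_hand[A=25 B=46] avail[A=17 B=46] open={R2}
Step 4: reserve R3 B 7 -> on_hand[A=25 B=46] avail[A=17 B=39] open={R2,R3}
Step 5: commit R2 -> on_hand[A=17 B=46] avail[A=17 B=39] open={R3}
Step 6: reserve R4 A 4 -> on_hand[A=17 B=46] avail[A=13 B=39] open={R3,R4}
Step 7: cancel R3 -> on_hand[A=17 B=46] avail[A=13 B=46] open={R4}
Step 8: commit R4 -> on_hand[A=13 B=46] avail[A=13 B=46] open={}
Step 9: reserve R5 B 8 -> on_hand[A=13 B=46] avail[A=13 B=38] open={R5}
Step 10: commit R5 -> on_hand[A=13 B=38] avail[A=13 B=38] open={}
Step 11: reserve R6 B 7 -> on_hand[A=13 B=38] avail[A=13 B=31] open={R6}
Step 12: reserve R7 A 2 -> on_hand[A=13 B=38] avail[A=11 B=31] open={R6,R7}
Step 13: commit R7 -> on_hand[A=11 B=38] avail[A=11 B=31] open={R6}
Step 14: commit R6 -> on_hand[A=11 B=31] avail[A=11 B=31] open={}
Step 15: reserve R8 B 5 -> on_hand[A=11 B=31] avail[A=11 B=26] open={R8}
Step 16: reserve R9 A 2 -> on_hand[A=11 B=31] avail[A=9 B=26] open={R8,R9}
Step 17: cancel R8 -> on_hand[A=11 B=31] avail[A=9 B=31] open={R9}
Final available[B] = 31

Answer: 31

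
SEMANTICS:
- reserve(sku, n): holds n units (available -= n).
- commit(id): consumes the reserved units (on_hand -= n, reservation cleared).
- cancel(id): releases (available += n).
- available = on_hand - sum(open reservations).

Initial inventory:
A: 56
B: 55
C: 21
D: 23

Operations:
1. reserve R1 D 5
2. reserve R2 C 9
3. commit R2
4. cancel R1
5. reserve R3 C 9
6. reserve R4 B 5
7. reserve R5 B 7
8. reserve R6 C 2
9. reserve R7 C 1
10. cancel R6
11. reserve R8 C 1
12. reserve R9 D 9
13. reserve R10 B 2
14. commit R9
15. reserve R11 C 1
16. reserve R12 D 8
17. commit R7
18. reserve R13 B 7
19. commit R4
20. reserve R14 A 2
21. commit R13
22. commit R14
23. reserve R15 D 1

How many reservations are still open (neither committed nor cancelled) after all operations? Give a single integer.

Step 1: reserve R1 D 5 -> on_hand[A=56 B=55 C=21 D=23] avail[A=56 B=55 C=21 D=18] open={R1}
Step 2: reserve R2 C 9 -> on_hand[A=56 B=55 C=21 D=23] avail[A=56 B=55 C=12 D=18] open={R1,R2}
Step 3: commit R2 -> on_hand[A=56 B=55 C=12 D=23] avail[A=56 B=55 C=12 D=18] open={R1}
Step 4: cancel R1 -> on_hand[A=56 B=55 C=12 D=23] avail[A=56 B=55 C=12 D=23] open={}
Step 5: reserve R3 C 9 -> on_hand[A=56 B=55 C=12 D=23] avail[A=56 B=55 C=3 D=23] open={R3}
Step 6: reserve R4 B 5 -> on_hand[A=56 B=55 C=12 D=23] avail[A=56 B=50 C=3 D=23] open={R3,R4}
Step 7: reserve R5 B 7 -> on_hand[A=56 B=55 C=12 D=23] avail[A=56 B=43 C=3 D=23] open={R3,R4,R5}
Step 8: reserve R6 C 2 -> on_hand[A=56 B=55 C=12 D=23] avail[A=56 B=43 C=1 D=23] open={R3,R4,R5,R6}
Step 9: reserve R7 C 1 -> on_hand[A=56 B=55 C=12 D=23] avail[A=56 B=43 C=0 D=23] open={R3,R4,R5,R6,R7}
Step 10: cancel R6 -> on_hand[A=56 B=55 C=12 D=23] avail[A=56 B=43 C=2 D=23] open={R3,R4,R5,R7}
Step 11: reserve R8 C 1 -> on_hand[A=56 B=55 C=12 D=23] avail[A=56 B=43 C=1 D=23] open={R3,R4,R5,R7,R8}
Step 12: reserve R9 D 9 -> on_hand[A=56 B=55 C=12 D=23] avail[A=56 B=43 C=1 D=14] open={R3,R4,R5,R7,R8,R9}
Step 13: reserve R10 B 2 -> on_hand[A=56 B=55 C=12 D=23] avail[A=56 B=41 C=1 D=14] open={R10,R3,R4,R5,R7,R8,R9}
Step 14: commit R9 -> on_hand[A=56 B=55 C=12 D=14] avail[A=56 B=41 C=1 D=14] open={R10,R3,R4,R5,R7,R8}
Step 15: reserve R11 C 1 -> on_hand[A=56 B=55 C=12 D=14] avail[A=56 B=41 C=0 D=14] open={R10,R11,R3,R4,R5,R7,R8}
Step 16: reserve R12 D 8 -> on_hand[A=56 B=55 C=12 D=14] avail[A=56 B=41 C=0 D=6] open={R10,R11,R12,R3,R4,R5,R7,R8}
Step 17: commit R7 -> on_hand[A=56 B=55 C=11 D=14] avail[A=56 B=41 C=0 D=6] open={R10,R11,R12,R3,R4,R5,R8}
Step 18: reserve R13 B 7 -> on_hand[A=56 B=55 C=11 D=14] avail[A=56 B=34 C=0 D=6] open={R10,R11,R12,R13,R3,R4,R5,R8}
Step 19: commit R4 -> on_hand[A=56 B=50 C=11 D=14] avail[A=56 B=34 C=0 D=6] open={R10,R11,R12,R13,R3,R5,R8}
Step 20: reserve R14 A 2 -> on_hand[A=56 B=50 C=11 D=14] avail[A=54 B=34 C=0 D=6] open={R10,R11,R12,R13,R14,R3,R5,R8}
Step 21: commit R13 -> on_hand[A=56 B=43 C=11 D=14] avail[A=54 B=34 C=0 D=6] open={R10,R11,R12,R14,R3,R5,R8}
Step 22: commit R14 -> on_hand[A=54 B=43 C=11 D=14] avail[A=54 B=34 C=0 D=6] open={R10,R11,R12,R3,R5,R8}
Step 23: reserve R15 D 1 -> on_hand[A=54 B=43 C=11 D=14] avail[A=54 B=34 C=0 D=5] open={R10,R11,R12,R15,R3,R5,R8}
Open reservations: ['R10', 'R11', 'R12', 'R15', 'R3', 'R5', 'R8'] -> 7

Answer: 7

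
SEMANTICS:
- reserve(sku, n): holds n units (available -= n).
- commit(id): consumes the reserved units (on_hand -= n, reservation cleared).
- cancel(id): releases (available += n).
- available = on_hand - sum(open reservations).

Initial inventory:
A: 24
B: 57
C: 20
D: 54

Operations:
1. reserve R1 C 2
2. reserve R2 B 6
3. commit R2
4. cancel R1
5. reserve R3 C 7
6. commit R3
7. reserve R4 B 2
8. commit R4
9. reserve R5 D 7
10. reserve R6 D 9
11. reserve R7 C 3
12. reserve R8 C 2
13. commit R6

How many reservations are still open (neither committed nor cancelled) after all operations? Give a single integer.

Step 1: reserve R1 C 2 -> on_hand[A=24 B=57 C=20 D=54] avail[A=24 B=57 C=18 D=54] open={R1}
Step 2: reserve R2 B 6 -> on_hand[A=24 B=57 C=20 D=54] avail[A=24 B=51 C=18 D=54] open={R1,R2}
Step 3: commit R2 -> on_hand[A=24 B=51 C=20 D=54] avail[A=24 B=51 C=18 D=54] open={R1}
Step 4: cancel R1 -> on_hand[A=24 B=51 C=20 D=54] avail[A=24 B=51 C=20 D=54] open={}
Step 5: reserve R3 C 7 -> on_hand[A=24 B=51 C=20 D=54] avail[A=24 B=51 C=13 D=54] open={R3}
Step 6: commit R3 -> on_hand[A=24 B=51 C=13 D=54] avail[A=24 B=51 C=13 D=54] open={}
Step 7: reserve R4 B 2 -> on_hand[A=24 B=51 C=13 D=54] avail[A=24 B=49 C=13 D=54] open={R4}
Step 8: commit R4 -> on_hand[A=24 B=49 C=13 D=54] avail[A=24 B=49 C=13 D=54] open={}
Step 9: reserve R5 D 7 -> on_hand[A=24 B=49 C=13 D=54] avail[A=24 B=49 C=13 D=47] open={R5}
Step 10: reserve R6 D 9 -> on_hand[A=24 B=49 C=13 D=54] avail[A=24 B=49 C=13 D=38] open={R5,R6}
Step 11: reserve R7 C 3 -> on_hand[A=24 B=49 C=13 D=54] avail[A=24 B=49 C=10 D=38] open={R5,R6,R7}
Step 12: reserve R8 C 2 -> on_hand[A=24 B=49 C=13 D=54] avail[A=24 B=49 C=8 D=38] open={R5,R6,R7,R8}
Step 13: commit R6 -> on_hand[A=24 B=49 C=13 D=45] avail[A=24 B=49 C=8 D=38] open={R5,R7,R8}
Open reservations: ['R5', 'R7', 'R8'] -> 3

Answer: 3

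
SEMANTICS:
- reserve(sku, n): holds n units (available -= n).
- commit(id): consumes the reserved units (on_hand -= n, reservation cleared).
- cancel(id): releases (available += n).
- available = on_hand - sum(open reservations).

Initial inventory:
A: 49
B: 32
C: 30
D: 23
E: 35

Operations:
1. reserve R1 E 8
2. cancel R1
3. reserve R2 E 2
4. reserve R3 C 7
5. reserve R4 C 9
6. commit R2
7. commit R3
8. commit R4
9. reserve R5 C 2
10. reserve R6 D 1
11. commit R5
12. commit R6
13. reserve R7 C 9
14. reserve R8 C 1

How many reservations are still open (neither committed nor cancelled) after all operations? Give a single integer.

Answer: 2

Derivation:
Step 1: reserve R1 E 8 -> on_hand[A=49 B=32 C=30 D=23 E=35] avail[A=49 B=32 C=30 D=23 E=27] open={R1}
Step 2: cancel R1 -> on_hand[A=49 B=32 C=30 D=23 E=35] avail[A=49 B=32 C=30 D=23 E=35] open={}
Step 3: reserve R2 E 2 -> on_hand[A=49 B=32 C=30 D=23 E=35] avail[A=49 B=32 C=30 D=23 E=33] open={R2}
Step 4: reserve R3 C 7 -> on_hand[A=49 B=32 C=30 D=23 E=35] avail[A=49 B=32 C=23 D=23 E=33] open={R2,R3}
Step 5: reserve R4 C 9 -> on_hand[A=49 B=32 C=30 D=23 E=35] avail[A=49 B=32 C=14 D=23 E=33] open={R2,R3,R4}
Step 6: commit R2 -> on_hand[A=49 B=32 C=30 D=23 E=33] avail[A=49 B=32 C=14 D=23 E=33] open={R3,R4}
Step 7: commit R3 -> on_hand[A=49 B=32 C=23 D=23 E=33] avail[A=49 B=32 C=14 D=23 E=33] open={R4}
Step 8: commit R4 -> on_hand[A=49 B=32 C=14 D=23 E=33] avail[A=49 B=32 C=14 D=23 E=33] open={}
Step 9: reserve R5 C 2 -> on_hand[A=49 B=32 C=14 D=23 E=33] avail[A=49 B=32 C=12 D=23 E=33] open={R5}
Step 10: reserve R6 D 1 -> on_hand[A=49 B=32 C=14 D=23 E=33] avail[A=49 B=32 C=12 D=22 E=33] open={R5,R6}
Step 11: commit R5 -> on_hand[A=49 B=32 C=12 D=23 E=33] avail[A=49 B=32 C=12 D=22 E=33] open={R6}
Step 12: commit R6 -> on_hand[A=49 B=32 C=12 D=22 E=33] avail[A=49 B=32 C=12 D=22 E=33] open={}
Step 13: reserve R7 C 9 -> on_hand[A=49 B=32 C=12 D=22 E=33] avail[A=49 B=32 C=3 D=22 E=33] open={R7}
Step 14: reserve R8 C 1 -> on_hand[A=49 B=32 C=12 D=22 E=33] avail[A=49 B=32 C=2 D=22 E=33] open={R7,R8}
Open reservations: ['R7', 'R8'] -> 2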